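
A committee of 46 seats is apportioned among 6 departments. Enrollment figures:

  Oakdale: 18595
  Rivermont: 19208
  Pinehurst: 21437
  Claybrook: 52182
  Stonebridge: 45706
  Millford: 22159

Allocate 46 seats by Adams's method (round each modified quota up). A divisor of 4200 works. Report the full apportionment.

With modified divisor 4200: modified quotas Oakdale 4.427, Rivermont 4.573, Pinehurst 5.104, Claybrook 12.424, Stonebridge 10.882, Millford 5.276.
Rounding up: Oakdale 5, Rivermont 5, Pinehurst 6, Claybrook 13, Stonebridge 11, Millford 6 (total 46).

Oakdale 5, Rivermont 5, Pinehurst 6, Claybrook 13, Stonebridge 11, Millford 6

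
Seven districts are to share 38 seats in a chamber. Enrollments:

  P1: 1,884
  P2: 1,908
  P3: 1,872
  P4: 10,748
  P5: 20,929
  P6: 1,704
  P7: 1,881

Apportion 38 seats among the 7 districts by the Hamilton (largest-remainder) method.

Total 40926; standard divisor 40926/38 = 1077.
Standard quotas: P1 1.7493, P2 1.7716, P3 1.7382, P4 9.9796, P5 19.4327, P6 1.5822, P7 1.7465.
Lower quotas: P1 1, P2 1, P3 1, P4 9, P5 19, P6 1, P7 1 (sum 33, leaving 5 seats).
Remainders in descending order: P4 0.9796, P2 0.7716, P1 0.7493, P7 0.7465, P3 0.7382, P6 0.5822, P5 0.4327.
The surplus seats go to P4, P2, P1, P7, P3.

P1 2, P2 2, P3 2, P4 10, P5 19, P6 1, P7 2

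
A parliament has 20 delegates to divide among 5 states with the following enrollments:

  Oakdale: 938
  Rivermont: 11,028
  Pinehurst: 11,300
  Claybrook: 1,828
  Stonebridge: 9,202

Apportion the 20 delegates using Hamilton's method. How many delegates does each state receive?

The standard divisor is 34296/20 ≈ 1714.8.
Standard quotas: Oakdale 0.5470, Rivermont 6.4311, Pinehurst 6.5897, Claybrook 1.0660, Stonebridge 5.3662.
Lower quotas: Oakdale 0, Rivermont 6, Pinehurst 6, Claybrook 1, Stonebridge 5 (sum 18, leaving 2 seats).
Remainders in descending order: Pinehurst 0.5897, Oakdale 0.5470, Rivermont 0.4311, Stonebridge 0.3662, Claybrook 0.0660.
The surplus seats go to Pinehurst, Oakdale.

Oakdale 1, Rivermont 6, Pinehurst 7, Claybrook 1, Stonebridge 5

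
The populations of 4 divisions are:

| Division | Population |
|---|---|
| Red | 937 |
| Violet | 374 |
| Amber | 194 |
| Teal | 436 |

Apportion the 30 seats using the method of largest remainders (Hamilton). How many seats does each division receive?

Total 1941; standard divisor 1941/30 ≈ 64.7.
Standard quotas: Red 14.482, Violet 5.781, Amber 2.998, Teal 6.739.
Lower quotas: Red 14, Violet 5, Amber 2, Teal 6 (sum 27, leaving 3 seats).
Remainders in descending order: Amber 0.998, Violet 0.781, Teal 0.739, Red 0.482.
The surplus seats go to Amber, Violet, Teal.

Red 14, Violet 6, Amber 3, Teal 7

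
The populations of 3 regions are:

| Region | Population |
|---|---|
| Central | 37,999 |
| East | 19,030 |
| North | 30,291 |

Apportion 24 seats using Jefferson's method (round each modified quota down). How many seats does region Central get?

Standard divisor 87320/24 ≈ 3638.333; standard quotas: Central 10.444, East 5.230, North 8.326.
Rounding down gives 10, 5, 8 = 23 seats, so the divisor must be adjusted.
With modified divisor 3400: modified quotas Central 11.176, East 5.597, North 8.909.
Rounding down: Central 11, East 5, North 8 (total 24).
Central receives 11.

11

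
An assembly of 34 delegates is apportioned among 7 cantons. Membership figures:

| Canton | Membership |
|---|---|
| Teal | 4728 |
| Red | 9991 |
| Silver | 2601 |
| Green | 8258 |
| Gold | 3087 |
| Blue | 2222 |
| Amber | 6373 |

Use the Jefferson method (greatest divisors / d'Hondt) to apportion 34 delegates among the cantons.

Teal 4; Red 9; Silver 2; Green 8; Gold 3; Blue 2; Amber 6

Standard divisor 37260/34 ≈ 1095.882; standard quotas: Teal 4.314, Red 9.117, Silver 2.373, Green 7.535, Gold 2.817, Blue 2.028, Amber 5.815.
Rounding down gives 4, 9, 2, 7, 2, 2, 5 = 31 seats, so the divisor must be adjusted.
With modified divisor 1010: modified quotas Teal 4.681, Red 9.892, Silver 2.575, Green 8.176, Gold 3.056, Blue 2.200, Amber 6.310.
Rounding down: Teal 4, Red 9, Silver 2, Green 8, Gold 3, Blue 2, Amber 6 (total 34).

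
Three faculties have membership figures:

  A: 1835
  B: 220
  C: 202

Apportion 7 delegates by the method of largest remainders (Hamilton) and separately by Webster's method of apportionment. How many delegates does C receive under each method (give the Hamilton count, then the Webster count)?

Hamilton: A 6, B 1, C 0.
Webster: A 5, B 1, C 1.
C gets 0 under Hamilton and 1 under Webster.

0 and 1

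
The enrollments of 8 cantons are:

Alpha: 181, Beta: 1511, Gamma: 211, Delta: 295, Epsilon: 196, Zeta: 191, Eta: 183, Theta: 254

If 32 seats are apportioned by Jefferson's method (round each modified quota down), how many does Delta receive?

Standard divisor 3022/32 ≈ 94.438; standard quotas: Alpha 1.917, Beta 16.000, Gamma 2.234, Delta 3.124, Epsilon 2.075, Zeta 2.023, Eta 1.938, Theta 2.690.
Rounding down gives 1, 16, 2, 3, 2, 2, 1, 2 = 29 seats, so the divisor must be adjusted.
With modified divisor 87: modified quotas Alpha 2.080, Beta 17.368, Gamma 2.425, Delta 3.391, Epsilon 2.253, Zeta 2.195, Eta 2.103, Theta 2.920.
Rounding down: Alpha 2, Beta 17, Gamma 2, Delta 3, Epsilon 2, Zeta 2, Eta 2, Theta 2 (total 32).
Delta receives 3.

3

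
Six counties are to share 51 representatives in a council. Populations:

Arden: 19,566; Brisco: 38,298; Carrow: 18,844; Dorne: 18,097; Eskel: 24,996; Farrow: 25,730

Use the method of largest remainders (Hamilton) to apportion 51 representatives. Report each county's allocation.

The standard divisor is 145531/51 ≈ 2853.549.
Standard quotas: Arden 6.8567, Brisco 13.4212, Carrow 6.6037, Dorne 6.3419, Eskel 8.7596, Farrow 9.0168.
Lower quotas: Arden 6, Brisco 13, Carrow 6, Dorne 6, Eskel 8, Farrow 9 (sum 48, leaving 3 seats).
Remainders in descending order: Arden 0.8567, Eskel 0.7596, Carrow 0.6037, Brisco 0.4212, Dorne 0.3419, Farrow 0.0168.
Largest remainders: Arden, Eskel, Carrow receive the extra seats.

Arden 7; Brisco 13; Carrow 7; Dorne 6; Eskel 9; Farrow 9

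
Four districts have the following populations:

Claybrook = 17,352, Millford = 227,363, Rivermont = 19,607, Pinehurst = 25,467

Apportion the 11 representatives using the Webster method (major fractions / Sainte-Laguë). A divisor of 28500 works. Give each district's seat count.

Claybrook: 1, Millford: 8, Rivermont: 1, Pinehurst: 1

With modified divisor 28500: modified quotas Claybrook 0.609, Millford 7.978, Rivermont 0.688, Pinehurst 0.894.
Rounding to the nearest integer: Claybrook 1, Millford 8, Rivermont 1, Pinehurst 1 (total 11).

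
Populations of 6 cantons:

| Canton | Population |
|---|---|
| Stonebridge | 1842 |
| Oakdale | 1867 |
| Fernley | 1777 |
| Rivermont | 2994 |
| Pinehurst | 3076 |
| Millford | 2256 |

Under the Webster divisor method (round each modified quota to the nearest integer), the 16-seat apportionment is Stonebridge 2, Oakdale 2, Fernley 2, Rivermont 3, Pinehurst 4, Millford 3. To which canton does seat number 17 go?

Priority for the next seat is population ÷ (current seats + 0.5).
Priorities: Stonebridge 736.800, Oakdale 746.800, Fernley 710.800, Rivermont 855.429, Pinehurst 683.556, Millford 644.571.
Highest priority: Rivermont.

Rivermont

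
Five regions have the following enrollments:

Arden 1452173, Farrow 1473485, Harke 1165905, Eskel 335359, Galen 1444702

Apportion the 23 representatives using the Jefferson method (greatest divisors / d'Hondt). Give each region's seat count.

Arden 6, Farrow 6, Harke 4, Eskel 1, Galen 6

Standard divisor 5871624/23 ≈ 255288; standard quotas: Arden 5.688, Farrow 5.772, Harke 4.567, Eskel 1.314, Galen 5.659.
Rounding down gives 5, 5, 4, 1, 5 = 20 seats, so the divisor must be adjusted.
With modified divisor 237000: modified quotas Arden 6.127, Farrow 6.217, Harke 4.919, Eskel 1.415, Galen 6.096.
Rounding down: Arden 6, Farrow 6, Harke 4, Eskel 1, Galen 6 (total 23).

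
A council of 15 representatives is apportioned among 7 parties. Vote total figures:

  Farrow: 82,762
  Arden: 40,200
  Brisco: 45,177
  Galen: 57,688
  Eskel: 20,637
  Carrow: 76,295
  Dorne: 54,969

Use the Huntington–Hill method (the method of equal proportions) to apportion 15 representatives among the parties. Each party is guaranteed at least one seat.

Farrow: 3, Arden: 2, Brisco: 2, Galen: 2, Eskel: 1, Carrow: 3, Dorne: 2

With divisor 26159: modified quotas Farrow 3.164, Arden 1.537, Brisco 1.727, Galen 2.205, Eskel 0.789, Carrow 2.917, Dorne 2.101.
Geometric-mean thresholds: Farrow √(3·4)=3.464, Arden √(1·2)=1.414, Brisco √(1·2)=1.414, Galen √(2·3)=2.449, Eskel (min 1), Carrow √(2·3)=2.449, Dorne √(2·3)=2.449.
Each quota rounded against its threshold gives Farrow 3, Arden 2, Brisco 2, Galen 2, Eskel 1, Carrow 3, Dorne 2 (total 15).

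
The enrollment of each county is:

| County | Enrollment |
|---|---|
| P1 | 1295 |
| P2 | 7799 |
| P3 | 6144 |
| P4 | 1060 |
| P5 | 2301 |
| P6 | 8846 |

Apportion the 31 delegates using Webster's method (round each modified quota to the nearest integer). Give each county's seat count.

P1 1; P2 9; P3 7; P4 1; P5 3; P6 10

Standard divisor 27445/31 ≈ 885.323; standard quotas: P1 1.463, P2 8.809, P3 6.940, P4 1.197, P5 2.599, P6 9.992.
Rounding to the nearest integer gives P1 1, P2 9, P3 7, P4 1, P5 3, P6 10 — total 31, matching the house size, so no adjustment is needed.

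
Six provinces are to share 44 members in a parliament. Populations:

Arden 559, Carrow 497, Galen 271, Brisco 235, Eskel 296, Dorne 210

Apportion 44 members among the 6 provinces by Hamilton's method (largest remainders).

Arden 12, Carrow 11, Galen 6, Brisco 5, Eskel 6, Dorne 4

Standard divisor: 2068 ÷ 44 = 47.
Standard quotas: Arden 11.894, Carrow 10.574, Galen 5.766, Brisco 5.000, Eskel 6.298, Dorne 4.468.
Lower quotas: Arden 11, Carrow 10, Galen 5, Brisco 5, Eskel 6, Dorne 4 (sum 41, leaving 3 seats).
Remainders in descending order: Arden 0.894, Galen 0.766, Carrow 0.574, Dorne 0.468, Eskel 0.298, Brisco 0.000.
The surplus seats go to Arden, Galen, Carrow.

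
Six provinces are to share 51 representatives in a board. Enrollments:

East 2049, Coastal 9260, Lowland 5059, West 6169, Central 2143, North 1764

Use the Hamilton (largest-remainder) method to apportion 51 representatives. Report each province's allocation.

East 4; Coastal 18; Lowland 10; West 12; Central 4; North 3

The standard divisor is 26444/51 ≈ 518.51.
Standard quotas: East 3.9517, Coastal 17.8589, Lowland 9.7568, West 11.8976, Central 4.1330, North 3.4021.
Lower quotas: East 3, Coastal 17, Lowland 9, West 11, Central 4, North 3 (sum 47, leaving 4 seats).
Remainders in descending order: East 0.9517, West 0.8976, Coastal 0.8589, Lowland 0.7568, North 0.4021, Central 0.1330.
Largest remainders: East, West, Coastal, Lowland receive the extra seats.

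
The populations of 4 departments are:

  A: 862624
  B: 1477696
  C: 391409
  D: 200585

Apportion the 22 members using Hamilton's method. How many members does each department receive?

Total 2932314; standard divisor 2932314/22 = 133287.
Standard quotas: A 6.4719, B 11.0866, C 2.9366, D 1.5049.
Lower quotas: A 6, B 11, C 2, D 1 (sum 20, leaving 2 seats).
Remainders in descending order: C 0.9366, D 0.5049, A 0.4719, B 0.0866.
The surplus seats go to C, D.

A: 6; B: 11; C: 3; D: 2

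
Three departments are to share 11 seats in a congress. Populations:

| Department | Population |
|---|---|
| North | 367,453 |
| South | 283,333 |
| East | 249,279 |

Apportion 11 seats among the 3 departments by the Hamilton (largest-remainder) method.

North: 5, South: 3, East: 3

The standard divisor is 900065/11 ≈ 81824.091.
Standard quotas: North 4.4908, South 3.4627, East 3.0465.
Lower quotas: North 4, South 3, East 3 (sum 10, leaving 1 seat).
Remainders in descending order: North 0.4908, South 0.4627, East 0.0465.
Largest remainder: North receives the extra seat.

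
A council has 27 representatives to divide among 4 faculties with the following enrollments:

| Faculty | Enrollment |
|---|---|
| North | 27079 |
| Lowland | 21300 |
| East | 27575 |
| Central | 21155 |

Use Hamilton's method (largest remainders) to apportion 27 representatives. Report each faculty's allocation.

Total 97109; standard divisor 97109/27 ≈ 3596.63.
Standard quotas: North 7.5290, Lowland 5.9222, East 7.6669, Central 5.8819.
Lower quotas: North 7, Lowland 5, East 7, Central 5 (sum 24, leaving 3 seats).
Remainders in descending order: Lowland 0.9222, Central 0.8819, East 0.6669, North 0.5290.
Largest remainders: Lowland, Central, East receive the extra seats.

North: 7, Lowland: 6, East: 8, Central: 6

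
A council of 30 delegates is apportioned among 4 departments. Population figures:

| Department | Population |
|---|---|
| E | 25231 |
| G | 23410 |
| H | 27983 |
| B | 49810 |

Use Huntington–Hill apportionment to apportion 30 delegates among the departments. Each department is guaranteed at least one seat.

With divisor 4296: modified quotas E 5.873, G 5.449, H 6.514, B 11.595.
Geometric-mean thresholds: E √(5·6)=5.477, G √(5·6)=5.477, H √(6·7)=6.481, B √(11·12)=11.489.
Each quota rounded against its threshold gives E 6, G 5, H 7, B 12 (total 30).

E: 6, G: 5, H: 7, B: 12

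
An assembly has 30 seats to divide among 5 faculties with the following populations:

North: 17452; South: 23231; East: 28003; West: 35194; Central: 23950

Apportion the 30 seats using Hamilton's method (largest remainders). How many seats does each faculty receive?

Standard divisor: 127830 ÷ 30 = 4261.
Standard quotas: North 4.0958, South 5.4520, East 6.5719, West 8.2596, Central 5.6207.
Lower quotas: North 4, South 5, East 6, West 8, Central 5 (sum 28, leaving 2 seats).
Remainders in descending order: Central 0.6207, East 0.5719, South 0.4520, West 0.2596, North 0.0958.
Largest remainders: Central, East receive the extra seats.

North=4, South=5, East=7, West=8, Central=6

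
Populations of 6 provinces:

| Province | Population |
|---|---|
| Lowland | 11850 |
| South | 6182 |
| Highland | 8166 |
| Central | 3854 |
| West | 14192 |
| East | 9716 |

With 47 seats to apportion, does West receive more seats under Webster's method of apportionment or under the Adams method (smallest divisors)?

Webster: Lowland 10, South 5, Highland 7, Central 3, West 13, East 9.
Adams: Lowland 10, South 6, Highland 7, Central 4, West 12, East 8.
West gets 13 under Webster and 12 under Adams.

Webster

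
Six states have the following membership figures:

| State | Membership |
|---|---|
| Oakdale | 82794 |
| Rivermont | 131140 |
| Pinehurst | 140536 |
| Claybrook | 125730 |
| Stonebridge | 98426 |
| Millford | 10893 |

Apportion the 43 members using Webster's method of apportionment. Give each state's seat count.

Standard divisor 589519/43 ≈ 13709.744; standard quotas: Oakdale 6.039, Rivermont 9.565, Pinehurst 10.251, Claybrook 9.171, Stonebridge 7.179, Millford 0.795.
Rounding to the nearest integer gives Oakdale 6, Rivermont 10, Pinehurst 10, Claybrook 9, Stonebridge 7, Millford 1 — total 43, matching the house size, so no adjustment is needed.

Oakdale: 6; Rivermont: 10; Pinehurst: 10; Claybrook: 9; Stonebridge: 7; Millford: 1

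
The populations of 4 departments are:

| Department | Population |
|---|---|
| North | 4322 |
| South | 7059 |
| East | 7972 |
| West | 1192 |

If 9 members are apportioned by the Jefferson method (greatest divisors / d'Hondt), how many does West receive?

Standard divisor 20545/9 ≈ 2282.778; standard quotas: North 1.893, South 3.092, East 3.492, West 0.522.
Rounding down gives 1, 3, 3, 0 = 7 seats, so the divisor must be adjusted.
With modified divisor 1900: modified quotas North 2.275, South 3.715, East 4.196, West 0.627.
Rounding down: North 2, South 3, East 4, West 0 (total 9).
West receives 0.

0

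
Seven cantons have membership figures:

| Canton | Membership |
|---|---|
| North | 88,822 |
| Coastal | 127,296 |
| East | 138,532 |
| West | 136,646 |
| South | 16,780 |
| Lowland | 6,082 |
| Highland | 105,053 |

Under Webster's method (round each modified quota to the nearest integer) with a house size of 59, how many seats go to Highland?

10

Standard divisor 619211/59 ≈ 10495.102; standard quotas: North 8.463, Coastal 12.129, East 13.200, West 13.020, South 1.599, Lowland 0.580, Highland 10.010.
Rounding to the nearest integer gives North 8, Coastal 12, East 13, West 13, South 2, Lowland 1, Highland 10 — total 59, matching the house size, so no adjustment is needed.
Highland receives 10.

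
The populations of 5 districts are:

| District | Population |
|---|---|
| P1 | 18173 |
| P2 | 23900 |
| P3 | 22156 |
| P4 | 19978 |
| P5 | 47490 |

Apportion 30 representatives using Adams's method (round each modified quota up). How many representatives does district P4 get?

Standard divisor 131697/30 ≈ 4389.9; standard quotas: P1 4.140, P2 5.444, P3 5.047, P4 4.551, P5 10.818.
Rounding up gives 5, 6, 6, 5, 11 = 33 seats, so the divisor must be adjusted.
With modified divisor 4760: modified quotas P1 3.818, P2 5.021, P3 4.655, P4 4.197, P5 9.977.
Rounding up: P1 4, P2 6, P3 5, P4 5, P5 10 (total 30).
P4 receives 5.

5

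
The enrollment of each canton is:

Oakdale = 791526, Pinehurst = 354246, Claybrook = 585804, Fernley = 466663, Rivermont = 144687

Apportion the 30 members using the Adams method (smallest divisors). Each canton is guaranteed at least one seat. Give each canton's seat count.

Standard divisor 2342926/30 ≈ 78097.533; standard quotas: Oakdale 10.135, Pinehurst 4.536, Claybrook 7.501, Fernley 5.975, Rivermont 1.853.
Rounding up gives 11, 5, 8, 6, 2 = 32 seats, so the divisor must be adjusted.
With modified divisor 85800: modified quotas Oakdale 9.225, Pinehurst 4.129, Claybrook 6.828, Fernley 5.439, Rivermont 1.686.
Rounding up: Oakdale 10, Pinehurst 5, Claybrook 7, Fernley 6, Rivermont 2 (total 30).

Oakdale: 10, Pinehurst: 5, Claybrook: 7, Fernley: 6, Rivermont: 2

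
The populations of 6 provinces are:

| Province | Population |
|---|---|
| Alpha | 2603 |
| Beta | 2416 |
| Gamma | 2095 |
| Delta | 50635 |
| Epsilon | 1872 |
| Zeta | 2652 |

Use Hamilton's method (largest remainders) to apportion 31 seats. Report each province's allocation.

Standard divisor: 62273 ÷ 31 ≈ 2008.806.
Standard quotas: Alpha 1.2958, Beta 1.2027, Gamma 1.0429, Delta 25.2065, Epsilon 0.9319, Zeta 1.3202.
Lower quotas: Alpha 1, Beta 1, Gamma 1, Delta 25, Epsilon 0, Zeta 1 (sum 29, leaving 2 seats).
Remainders in descending order: Epsilon 0.9319, Zeta 0.3202, Alpha 0.2958, Delta 0.2065, Beta 0.2027, Gamma 0.0429.
The surplus seats go to Epsilon, Zeta.

Alpha 1; Beta 1; Gamma 1; Delta 25; Epsilon 1; Zeta 2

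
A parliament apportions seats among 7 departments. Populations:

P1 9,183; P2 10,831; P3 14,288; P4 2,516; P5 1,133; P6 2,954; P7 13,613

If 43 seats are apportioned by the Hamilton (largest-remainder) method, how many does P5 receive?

The standard divisor is 54518/43 ≈ 1267.86.
Standard quotas: P1 7.2429, P2 8.5427, P3 11.2694, P4 1.9844, P5 0.8936, P6 2.3299, P7 10.7370.
Lower quotas: P1 7, P2 8, P3 11, P4 1, P5 0, P6 2, P7 10 (sum 39, leaving 4 seats).
Remainders in descending order: P4 0.9844, P5 0.8936, P7 0.7370, P2 0.5427, P6 0.3299, P3 0.2694, P1 0.2429.
Largest remainders: P4, P5, P7, P2 receive the extra seats.
P5 receives 1.

1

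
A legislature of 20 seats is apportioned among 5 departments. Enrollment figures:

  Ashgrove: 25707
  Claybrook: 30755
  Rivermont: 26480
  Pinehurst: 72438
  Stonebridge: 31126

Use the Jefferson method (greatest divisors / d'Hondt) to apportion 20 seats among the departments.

Standard divisor 186506/20 ≈ 9325.3; standard quotas: Ashgrove 2.757, Claybrook 3.298, Rivermont 2.840, Pinehurst 7.768, Stonebridge 3.338.
Rounding down gives 2, 3, 2, 7, 3 = 17 seats, so the divisor must be adjusted.
With modified divisor 8300: modified quotas Ashgrove 3.097, Claybrook 3.705, Rivermont 3.190, Pinehurst 8.727, Stonebridge 3.750.
Rounding down: Ashgrove 3, Claybrook 3, Rivermont 3, Pinehurst 8, Stonebridge 3 (total 20).

Ashgrove=3; Claybrook=3; Rivermont=3; Pinehurst=8; Stonebridge=3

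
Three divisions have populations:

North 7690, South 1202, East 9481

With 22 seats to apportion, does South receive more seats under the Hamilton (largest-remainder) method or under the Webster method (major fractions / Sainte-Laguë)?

Hamilton: North 9, South 2, East 11.
Webster: North 9, South 1, East 12.
South gets 2 under Hamilton and 1 under Webster.

Hamilton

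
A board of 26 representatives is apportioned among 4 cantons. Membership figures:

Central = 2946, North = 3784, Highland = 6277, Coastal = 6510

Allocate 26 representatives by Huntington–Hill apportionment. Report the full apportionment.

With divisor 753: modified quotas Central 3.912, North 5.025, Highland 8.336, Coastal 8.645.
Geometric-mean thresholds: Central √(3·4)=3.464, North √(5·6)=5.477, Highland √(8·9)=8.485, Coastal √(8·9)=8.485.
Each quota rounded against its threshold gives Central 4, North 5, Highland 8, Coastal 9 (total 26).

Central 4, North 5, Highland 8, Coastal 9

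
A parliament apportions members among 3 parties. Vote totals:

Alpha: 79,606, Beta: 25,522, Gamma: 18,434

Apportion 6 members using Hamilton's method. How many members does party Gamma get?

Total 123562; standard divisor 123562/6 ≈ 20593.667.
Standard quotas: Alpha 3.8656, Beta 1.2393, Gamma 0.8951.
Lower quotas: Alpha 3, Beta 1, Gamma 0 (sum 4, leaving 2 seats).
Remainders in descending order: Gamma 0.8951, Alpha 0.8656, Beta 0.2393.
The surplus seats go to Gamma, Alpha.
Gamma receives 1.

1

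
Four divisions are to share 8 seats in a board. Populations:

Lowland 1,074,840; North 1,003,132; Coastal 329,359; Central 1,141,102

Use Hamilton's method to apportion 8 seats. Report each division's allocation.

Total 3548433; standard divisor 3548433/8 ≈ 443554.125.
Standard quotas: Lowland 2.4232, North 2.2616, Coastal 0.7425, Central 2.5726.
Lower quotas: Lowland 2, North 2, Coastal 0, Central 2 (sum 6, leaving 2 seats).
Remainders in descending order: Coastal 0.7425, Central 0.5726, Lowland 0.4232, North 0.2616.
The surplus seats go to Coastal, Central.

Lowland: 2; North: 2; Coastal: 1; Central: 3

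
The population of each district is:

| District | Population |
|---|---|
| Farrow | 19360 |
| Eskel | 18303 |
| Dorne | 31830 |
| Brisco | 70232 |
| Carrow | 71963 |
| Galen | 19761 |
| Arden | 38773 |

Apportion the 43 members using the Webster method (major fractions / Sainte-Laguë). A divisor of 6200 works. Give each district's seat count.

Farrow 3; Eskel 3; Dorne 5; Brisco 11; Carrow 12; Galen 3; Arden 6

With modified divisor 6200: modified quotas Farrow 3.123, Eskel 2.952, Dorne 5.134, Brisco 11.328, Carrow 11.607, Galen 3.187, Arden 6.254.
Rounding to the nearest integer: Farrow 3, Eskel 3, Dorne 5, Brisco 11, Carrow 12, Galen 3, Arden 6 (total 43).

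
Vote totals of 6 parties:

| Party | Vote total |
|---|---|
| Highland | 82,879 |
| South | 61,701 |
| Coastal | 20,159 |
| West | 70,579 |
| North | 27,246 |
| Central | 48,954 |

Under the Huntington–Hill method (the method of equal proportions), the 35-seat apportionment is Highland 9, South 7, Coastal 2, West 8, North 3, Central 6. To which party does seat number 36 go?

Priority for the next seat is population ÷ (√(s·(s+1))).
Priorities: Highland 8736.214, South 8245.143, Coastal 8229.877, West 8317.815, North 7865.243, Central 7553.766.
Highest priority: Highland.

Highland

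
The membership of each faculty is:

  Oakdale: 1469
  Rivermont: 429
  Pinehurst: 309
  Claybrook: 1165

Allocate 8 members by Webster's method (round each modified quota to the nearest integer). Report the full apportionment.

Oakdale: 3, Rivermont: 1, Pinehurst: 1, Claybrook: 3

Standard divisor 3372/8 ≈ 421.5; standard quotas: Oakdale 3.485, Rivermont 1.018, Pinehurst 0.733, Claybrook 2.764.
Rounding to the nearest integer gives Oakdale 3, Rivermont 1, Pinehurst 1, Claybrook 3 — total 8, matching the house size, so no adjustment is needed.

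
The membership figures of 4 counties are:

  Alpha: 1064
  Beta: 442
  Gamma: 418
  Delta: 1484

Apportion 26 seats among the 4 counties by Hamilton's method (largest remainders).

Alpha: 8, Beta: 4, Gamma: 3, Delta: 11

Total 3408; standard divisor 3408/26 ≈ 131.077.
Standard quotas: Alpha 8.117, Beta 3.372, Gamma 3.189, Delta 11.322.
Lower quotas: Alpha 8, Beta 3, Gamma 3, Delta 11 (sum 25, leaving 1 seat).
Remainders in descending order: Beta 0.372, Delta 0.322, Gamma 0.189, Alpha 0.117.
The surplus seat goes to Beta.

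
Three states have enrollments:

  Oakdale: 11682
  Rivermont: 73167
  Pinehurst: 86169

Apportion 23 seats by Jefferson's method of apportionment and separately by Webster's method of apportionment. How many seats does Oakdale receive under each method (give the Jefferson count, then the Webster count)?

Jefferson: Oakdale 1, Rivermont 10, Pinehurst 12.
Webster: Oakdale 2, Rivermont 10, Pinehurst 11.
Oakdale gets 1 under Jefferson and 2 under Webster.

1 and 2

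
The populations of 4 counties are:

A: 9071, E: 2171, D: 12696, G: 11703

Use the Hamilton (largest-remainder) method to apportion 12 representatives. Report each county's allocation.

A 3, E 1, D 4, G 4

Standard divisor: 35641 ÷ 12 ≈ 2970.083.
Standard quotas: A 3.0541, E 0.7310, D 4.2746, G 3.9403.
Lower quotas: A 3, E 0, D 4, G 3 (sum 10, leaving 2 seats).
Remainders in descending order: G 0.9403, E 0.7310, D 0.2746, A 0.0541.
The surplus seats go to G, E.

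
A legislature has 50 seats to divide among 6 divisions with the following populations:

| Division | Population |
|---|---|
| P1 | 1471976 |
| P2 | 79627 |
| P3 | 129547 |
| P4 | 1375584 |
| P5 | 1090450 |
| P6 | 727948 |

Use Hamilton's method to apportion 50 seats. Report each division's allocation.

P1=15; P2=1; P3=1; P4=14; P5=11; P6=8

Total 4875132; standard divisor 4875132/50 ≈ 97502.64.
Standard quotas: P1 15.0968, P2 0.8167, P3 1.3287, P4 14.1082, P5 11.1838, P6 7.4659.
Lower quotas: P1 15, P2 0, P3 1, P4 14, P5 11, P6 7 (sum 48, leaving 2 seats).
Remainders in descending order: P2 0.8167, P6 0.4659, P3 0.3287, P5 0.1838, P4 0.1082, P1 0.0968.
Largest remainders: P2, P6 receive the extra seats.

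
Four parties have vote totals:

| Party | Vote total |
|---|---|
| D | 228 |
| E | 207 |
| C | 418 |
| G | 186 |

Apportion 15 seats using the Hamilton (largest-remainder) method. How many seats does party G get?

Total 1039; standard divisor 1039/15 ≈ 69.267.
Standard quotas: D 3.292, E 2.988, C 6.035, G 2.685.
Lower quotas: D 3, E 2, C 6, G 2 (sum 13, leaving 2 seats).
Remainders in descending order: E 0.988, G 0.685, D 0.292, C 0.035.
Largest remainders: E, G receive the extra seats.
G receives 3.

3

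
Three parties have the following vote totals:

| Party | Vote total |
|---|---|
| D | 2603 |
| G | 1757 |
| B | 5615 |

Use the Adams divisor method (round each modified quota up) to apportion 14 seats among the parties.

D=4, G=3, B=7

Standard divisor 9975/14 ≈ 712.5; standard quotas: D 3.653, G 2.466, B 7.881.
Rounding up gives 4, 3, 8 = 15 seats, so the divisor must be adjusted.
With modified divisor 830: modified quotas D 3.136, G 2.117, B 6.765.
Rounding up: D 4, G 3, B 7 (total 14).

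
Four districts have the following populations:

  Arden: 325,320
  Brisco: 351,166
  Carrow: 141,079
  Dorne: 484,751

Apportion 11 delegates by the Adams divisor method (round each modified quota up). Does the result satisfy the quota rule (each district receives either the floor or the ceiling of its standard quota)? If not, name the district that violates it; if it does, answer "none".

none

Standard quotas: Arden 2.748, Brisco 2.966, Carrow 1.192, Dorne 4.094.
Adams allocation: Arden 3, Brisco 3, Carrow 1, Dorne 4.
Every allocation lies between the lower and upper quota.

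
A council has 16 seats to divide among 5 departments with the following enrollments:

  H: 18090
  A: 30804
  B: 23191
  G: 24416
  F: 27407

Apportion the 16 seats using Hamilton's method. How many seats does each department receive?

Total 123908; standard divisor 123908/16 ≈ 7744.25.
Standard quotas: H 2.3359, A 3.9777, B 2.9946, G 3.1528, F 3.5390.
Lower quotas: H 2, A 3, B 2, G 3, F 3 (sum 13, leaving 3 seats).
Remainders in descending order: B 0.9946, A 0.9777, F 0.5390, H 0.3359, G 0.1528.
The surplus seats go to B, A, F.

H=2; A=4; B=3; G=3; F=4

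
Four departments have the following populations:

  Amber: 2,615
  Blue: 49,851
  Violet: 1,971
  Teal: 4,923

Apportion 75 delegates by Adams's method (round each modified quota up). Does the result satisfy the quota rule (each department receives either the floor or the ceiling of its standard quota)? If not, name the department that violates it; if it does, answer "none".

Blue

Standard quotas: Amber 3.304, Blue 62.986, Violet 2.490, Teal 6.220.
Adams allocation: Amber 4, Blue 61, Violet 3, Teal 7.
Blue has quota 62.986 (lower 62, upper 63) but receives 61 — outside the quota interval.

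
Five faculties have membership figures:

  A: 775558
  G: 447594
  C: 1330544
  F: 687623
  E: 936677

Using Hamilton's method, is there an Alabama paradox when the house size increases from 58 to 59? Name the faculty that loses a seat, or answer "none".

At 58 seats: A 11, G 6, C 18, F 10, E 13.
At 59 seats: A 11, G 6, C 19, F 10, E 13.
No faculty's allocation decreased.

none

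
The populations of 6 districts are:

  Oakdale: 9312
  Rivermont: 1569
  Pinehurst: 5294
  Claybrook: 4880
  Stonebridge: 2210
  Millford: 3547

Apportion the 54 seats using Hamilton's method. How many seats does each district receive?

The standard divisor is 26812/54 ≈ 496.519.
Standard quotas: Oakdale 18.7546, Rivermont 3.1600, Pinehurst 10.6622, Claybrook 9.8284, Stonebridge 4.4510, Millford 7.1437.
Lower quotas: Oakdale 18, Rivermont 3, Pinehurst 10, Claybrook 9, Stonebridge 4, Millford 7 (sum 51, leaving 3 seats).
Remainders in descending order: Claybrook 0.8284, Oakdale 0.7546, Pinehurst 0.6622, Stonebridge 0.4510, Rivermont 0.1600, Millford 0.1437.
Largest remainders: Claybrook, Oakdale, Pinehurst receive the extra seats.

Oakdale 19; Rivermont 3; Pinehurst 11; Claybrook 10; Stonebridge 4; Millford 7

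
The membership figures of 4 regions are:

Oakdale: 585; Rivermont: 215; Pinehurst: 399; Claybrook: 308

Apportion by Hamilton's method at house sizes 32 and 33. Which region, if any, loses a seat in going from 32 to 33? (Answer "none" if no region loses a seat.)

Rivermont

At 32 seats: Oakdale 12, Rivermont 5, Pinehurst 8, Claybrook 7.
At 33 seats: Oakdale 13, Rivermont 4, Pinehurst 9, Claybrook 7.
Rivermont drops from 5 to 4.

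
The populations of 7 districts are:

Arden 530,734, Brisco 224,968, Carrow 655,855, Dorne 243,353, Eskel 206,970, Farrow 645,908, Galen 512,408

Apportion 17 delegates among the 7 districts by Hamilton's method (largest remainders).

Arden 3; Brisco 1; Carrow 4; Dorne 1; Eskel 1; Farrow 4; Galen 3

Standard divisor: 3020196 ÷ 17 ≈ 177658.588.
Standard quotas: Arden 2.9874, Brisco 1.2663, Carrow 3.6917, Dorne 1.3698, Eskel 1.1650, Farrow 3.6357, Galen 2.8842.
Lower quotas: Arden 2, Brisco 1, Carrow 3, Dorne 1, Eskel 1, Farrow 3, Galen 2 (sum 13, leaving 4 seats).
Remainders in descending order: Arden 0.9874, Galen 0.8842, Carrow 0.6917, Farrow 0.6357, Dorne 0.3698, Brisco 0.2663, Eskel 0.1650.
Largest remainders: Arden, Galen, Carrow, Farrow receive the extra seats.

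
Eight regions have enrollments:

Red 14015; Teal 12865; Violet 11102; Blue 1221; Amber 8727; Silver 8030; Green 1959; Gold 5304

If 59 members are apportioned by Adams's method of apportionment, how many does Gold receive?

Standard divisor 63223/59 ≈ 1071.576; standard quotas: Red 13.079, Teal 12.006, Violet 10.360, Blue 1.139, Amber 8.144, Silver 7.494, Green 1.828, Gold 4.950.
Rounding up gives 14, 13, 11, 2, 9, 8, 2, 5 = 64 seats, so the divisor must be adjusted.
With modified divisor 1160: modified quotas Red 12.082, Teal 11.091, Violet 9.571, Blue 1.053, Amber 7.523, Silver 6.922, Green 1.689, Gold 4.572.
Rounding up: Red 13, Teal 12, Violet 10, Blue 2, Amber 8, Silver 7, Green 2, Gold 5 (total 59).
Gold receives 5.

5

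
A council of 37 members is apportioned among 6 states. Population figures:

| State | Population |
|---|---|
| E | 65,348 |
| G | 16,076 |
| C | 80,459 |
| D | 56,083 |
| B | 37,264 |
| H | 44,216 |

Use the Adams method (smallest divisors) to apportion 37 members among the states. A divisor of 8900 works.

With modified divisor 8900: modified quotas E 7.342, G 1.806, C 9.040, D 6.301, B 4.187, H 4.968.
Rounding up: E 8, G 2, C 10, D 7, B 5, H 5 (total 37).

E 8, G 2, C 10, D 7, B 5, H 5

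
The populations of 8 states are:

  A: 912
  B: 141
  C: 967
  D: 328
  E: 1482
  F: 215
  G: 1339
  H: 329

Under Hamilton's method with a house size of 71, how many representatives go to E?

18

Standard divisor: 5713 ÷ 71 ≈ 80.465.
Standard quotas: A 11.334, B 1.752, C 12.018, D 4.076, E 18.418, F 2.672, G 16.641, H 4.089.
Lower quotas: A 11, B 1, C 12, D 4, E 18, F 2, G 16, H 4 (sum 68, leaving 3 seats).
Remainders in descending order: B 0.752, F 0.672, G 0.641, E 0.418, A 0.334, H 0.089, D 0.076, C 0.018.
Largest remainders: B, F, G receive the extra seats.
E receives 18.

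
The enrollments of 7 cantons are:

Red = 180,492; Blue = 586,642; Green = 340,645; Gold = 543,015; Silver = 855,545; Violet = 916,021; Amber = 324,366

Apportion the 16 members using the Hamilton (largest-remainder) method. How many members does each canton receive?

Red 1, Blue 3, Green 1, Gold 2, Silver 4, Violet 4, Amber 1

The standard divisor is 3746726/16 ≈ 234170.375.
Standard quotas: Red 0.7708, Blue 2.5052, Green 1.4547, Gold 2.3189, Silver 3.6535, Violet 3.9118, Amber 1.3852.
Lower quotas: Red 0, Blue 2, Green 1, Gold 2, Silver 3, Violet 3, Amber 1 (sum 12, leaving 4 seats).
Remainders in descending order: Violet 0.9118, Red 0.7708, Silver 0.6535, Blue 0.5052, Green 0.4547, Amber 0.3852, Gold 0.3189.
The surplus seats go to Violet, Red, Silver, Blue.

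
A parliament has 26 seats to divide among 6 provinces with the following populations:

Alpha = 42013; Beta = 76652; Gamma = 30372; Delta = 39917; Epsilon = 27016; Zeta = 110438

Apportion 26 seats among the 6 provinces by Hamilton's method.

Standard divisor: 326408 ÷ 26 ≈ 12554.154.
Standard quotas: Alpha 3.3465, Beta 6.1057, Gamma 2.4193, Delta 3.1796, Epsilon 2.1520, Zeta 8.7969.
Lower quotas: Alpha 3, Beta 6, Gamma 2, Delta 3, Epsilon 2, Zeta 8 (sum 24, leaving 2 seats).
Remainders in descending order: Zeta 0.7969, Gamma 0.4193, Alpha 0.3465, Delta 0.1796, Epsilon 0.1520, Beta 0.1057.
Largest remainders: Zeta, Gamma receive the extra seats.

Alpha=3, Beta=6, Gamma=3, Delta=3, Epsilon=2, Zeta=9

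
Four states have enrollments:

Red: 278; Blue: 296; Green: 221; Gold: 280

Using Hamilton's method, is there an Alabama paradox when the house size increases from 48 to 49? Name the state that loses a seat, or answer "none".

At 48 seats: Red 12, Blue 13, Green 10, Gold 13.
At 49 seats: Red 13, Blue 13, Green 10, Gold 13.
No state's allocation decreased.

none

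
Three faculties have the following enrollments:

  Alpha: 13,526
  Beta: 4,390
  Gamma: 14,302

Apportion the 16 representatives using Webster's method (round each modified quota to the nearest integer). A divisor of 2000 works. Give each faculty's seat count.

Alpha 7, Beta 2, Gamma 7

With modified divisor 2000: modified quotas Alpha 6.763, Beta 2.195, Gamma 7.151.
Rounding to the nearest integer: Alpha 7, Beta 2, Gamma 7 (total 16).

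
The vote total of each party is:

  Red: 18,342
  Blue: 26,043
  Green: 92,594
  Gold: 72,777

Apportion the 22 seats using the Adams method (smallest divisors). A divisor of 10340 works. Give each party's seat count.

Red: 2, Blue: 3, Green: 9, Gold: 8

With modified divisor 10340: modified quotas Red 1.774, Blue 2.519, Green 8.955, Gold 7.038.
Rounding up: Red 2, Blue 3, Green 9, Gold 8 (total 22).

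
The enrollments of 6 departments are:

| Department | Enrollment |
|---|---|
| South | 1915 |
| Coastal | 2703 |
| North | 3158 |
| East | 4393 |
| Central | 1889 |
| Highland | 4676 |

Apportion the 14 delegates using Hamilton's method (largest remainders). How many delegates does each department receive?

Total 18734; standard divisor 18734/14 ≈ 1338.143.
Standard quotas: South 1.431, Coastal 2.020, North 2.360, East 3.283, Central 1.412, Highland 3.494.
Lower quotas: South 1, Coastal 2, North 2, East 3, Central 1, Highland 3 (sum 12, leaving 2 seats).
Remainders in descending order: Highland 0.494, South 0.431, Central 0.412, North 0.360, East 0.283, Coastal 0.020.
The surplus seats go to Highland, South.

South: 2, Coastal: 2, North: 2, East: 3, Central: 1, Highland: 4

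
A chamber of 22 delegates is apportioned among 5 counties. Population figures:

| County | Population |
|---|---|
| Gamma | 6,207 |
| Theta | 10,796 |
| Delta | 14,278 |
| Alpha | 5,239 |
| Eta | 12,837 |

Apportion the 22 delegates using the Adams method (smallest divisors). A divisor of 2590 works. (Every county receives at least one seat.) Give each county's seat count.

With modified divisor 2590: modified quotas Gamma 2.397, Theta 4.168, Delta 5.513, Alpha 2.023, Eta 4.956.
Rounding up: Gamma 3, Theta 5, Delta 6, Alpha 3, Eta 5 (total 22).

Gamma 3; Theta 5; Delta 6; Alpha 3; Eta 5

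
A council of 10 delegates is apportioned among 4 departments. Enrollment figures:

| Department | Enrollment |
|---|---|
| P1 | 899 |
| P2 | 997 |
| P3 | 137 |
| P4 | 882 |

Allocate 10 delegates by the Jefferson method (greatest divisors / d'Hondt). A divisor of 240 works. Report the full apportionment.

With modified divisor 240: modified quotas P1 3.746, P2 4.154, P3 0.571, P4 3.675.
Rounding down: P1 3, P2 4, P3 0, P4 3 (total 10).

P1 3; P2 4; P3 0; P4 3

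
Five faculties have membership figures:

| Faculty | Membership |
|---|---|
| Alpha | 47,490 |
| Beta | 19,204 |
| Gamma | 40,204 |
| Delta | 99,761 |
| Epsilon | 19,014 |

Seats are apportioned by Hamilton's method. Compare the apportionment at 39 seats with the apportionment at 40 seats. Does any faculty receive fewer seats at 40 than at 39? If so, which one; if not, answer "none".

Beta

At 39 seats: Alpha 8, Beta 4, Gamma 7, Delta 17, Epsilon 3.
At 40 seats: Alpha 9, Beta 3, Gamma 7, Delta 18, Epsilon 3.
Beta drops from 4 to 3.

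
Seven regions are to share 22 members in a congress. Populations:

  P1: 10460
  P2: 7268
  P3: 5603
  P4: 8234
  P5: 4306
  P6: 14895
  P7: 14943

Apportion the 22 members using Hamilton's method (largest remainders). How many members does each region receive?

P1: 4, P2: 2, P3: 2, P4: 3, P5: 1, P6: 5, P7: 5

Total 65709; standard divisor 65709/22 ≈ 2986.773.
Standard quotas: P1 3.5021, P2 2.4334, P3 1.8759, P4 2.7568, P5 1.4417, P6 4.9870, P7 5.0031.
Lower quotas: P1 3, P2 2, P3 1, P4 2, P5 1, P6 4, P7 5 (sum 18, leaving 4 seats).
Remainders in descending order: P6 0.9870, P3 0.8759, P4 0.7568, P1 0.5021, P5 0.4417, P2 0.4334, P7 0.0031.
Largest remainders: P6, P3, P4, P1 receive the extra seats.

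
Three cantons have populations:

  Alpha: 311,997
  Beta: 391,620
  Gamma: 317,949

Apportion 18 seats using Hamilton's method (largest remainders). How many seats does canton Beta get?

7

Standard divisor: 1021566 ÷ 18 ≈ 56753.667.
Standard quotas: Alpha 5.4974, Beta 6.9003, Gamma 5.6023.
Lower quotas: Alpha 5, Beta 6, Gamma 5 (sum 16, leaving 2 seats).
Remainders in descending order: Beta 0.9003, Gamma 0.6023, Alpha 0.4974.
Largest remainders: Beta, Gamma receive the extra seats.
Beta receives 7.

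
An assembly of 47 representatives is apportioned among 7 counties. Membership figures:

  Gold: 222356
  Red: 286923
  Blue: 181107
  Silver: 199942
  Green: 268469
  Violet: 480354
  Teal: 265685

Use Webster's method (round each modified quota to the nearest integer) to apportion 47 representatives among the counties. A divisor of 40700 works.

With modified divisor 40700: modified quotas Gold 5.463, Red 7.050, Blue 4.450, Silver 4.913, Green 6.596, Violet 11.802, Teal 6.528.
Rounding to the nearest integer: Gold 5, Red 7, Blue 4, Silver 5, Green 7, Violet 12, Teal 7 (total 47).

Gold 5, Red 7, Blue 4, Silver 5, Green 7, Violet 12, Teal 7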